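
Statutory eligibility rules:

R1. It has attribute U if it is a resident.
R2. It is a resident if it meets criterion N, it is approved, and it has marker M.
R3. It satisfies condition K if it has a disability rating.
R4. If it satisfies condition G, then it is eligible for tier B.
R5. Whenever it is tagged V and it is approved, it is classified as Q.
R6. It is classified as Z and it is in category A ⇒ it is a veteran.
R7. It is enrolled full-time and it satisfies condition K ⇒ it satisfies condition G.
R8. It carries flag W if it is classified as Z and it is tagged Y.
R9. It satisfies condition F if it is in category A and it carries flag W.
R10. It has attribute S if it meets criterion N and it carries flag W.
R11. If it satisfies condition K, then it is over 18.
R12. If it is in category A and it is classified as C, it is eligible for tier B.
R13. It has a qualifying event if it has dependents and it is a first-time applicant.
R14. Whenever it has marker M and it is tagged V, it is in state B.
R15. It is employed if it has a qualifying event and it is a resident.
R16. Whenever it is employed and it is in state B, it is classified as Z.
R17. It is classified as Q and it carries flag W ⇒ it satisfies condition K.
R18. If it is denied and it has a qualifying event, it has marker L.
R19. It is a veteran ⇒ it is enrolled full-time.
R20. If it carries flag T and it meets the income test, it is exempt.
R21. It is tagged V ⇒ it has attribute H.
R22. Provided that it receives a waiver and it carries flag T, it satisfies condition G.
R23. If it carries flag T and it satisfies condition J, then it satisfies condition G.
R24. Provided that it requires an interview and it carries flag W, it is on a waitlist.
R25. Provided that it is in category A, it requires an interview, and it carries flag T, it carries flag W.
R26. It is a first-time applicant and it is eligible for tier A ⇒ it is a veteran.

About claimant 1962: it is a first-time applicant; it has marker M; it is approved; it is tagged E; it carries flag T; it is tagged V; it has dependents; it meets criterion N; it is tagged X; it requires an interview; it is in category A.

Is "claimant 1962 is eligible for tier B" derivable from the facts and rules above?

Yes

By R2 (it meets criterion N, it is approved, it has marker M): it is a resident.
By R5 (it is tagged V, it is approved): it is classified as Q.
By R13 (it has dependents, it is a first-time applicant): it has a qualifying event.
By R14 (it has marker M, it is tagged V): it is in state B.
By R15 (it has a qualifying event, it is a resident): it is employed.
By R16 (it is employed, it is in state B): it is classified as Z.
By R25 (it is in category A, it requires an interview, it carries flag T): it carries flag W.
By R6 (it is classified as Z, it is in category A): it is a veteran.
By R17 (it is classified as Q, it carries flag W): it satisfies condition K.
By R19 (it is a veteran): it is enrolled full-time.
By R7 (it is enrolled full-time, it satisfies condition K): it satisfies condition G.
By R4 (it satisfies condition G): it is eligible for tier B.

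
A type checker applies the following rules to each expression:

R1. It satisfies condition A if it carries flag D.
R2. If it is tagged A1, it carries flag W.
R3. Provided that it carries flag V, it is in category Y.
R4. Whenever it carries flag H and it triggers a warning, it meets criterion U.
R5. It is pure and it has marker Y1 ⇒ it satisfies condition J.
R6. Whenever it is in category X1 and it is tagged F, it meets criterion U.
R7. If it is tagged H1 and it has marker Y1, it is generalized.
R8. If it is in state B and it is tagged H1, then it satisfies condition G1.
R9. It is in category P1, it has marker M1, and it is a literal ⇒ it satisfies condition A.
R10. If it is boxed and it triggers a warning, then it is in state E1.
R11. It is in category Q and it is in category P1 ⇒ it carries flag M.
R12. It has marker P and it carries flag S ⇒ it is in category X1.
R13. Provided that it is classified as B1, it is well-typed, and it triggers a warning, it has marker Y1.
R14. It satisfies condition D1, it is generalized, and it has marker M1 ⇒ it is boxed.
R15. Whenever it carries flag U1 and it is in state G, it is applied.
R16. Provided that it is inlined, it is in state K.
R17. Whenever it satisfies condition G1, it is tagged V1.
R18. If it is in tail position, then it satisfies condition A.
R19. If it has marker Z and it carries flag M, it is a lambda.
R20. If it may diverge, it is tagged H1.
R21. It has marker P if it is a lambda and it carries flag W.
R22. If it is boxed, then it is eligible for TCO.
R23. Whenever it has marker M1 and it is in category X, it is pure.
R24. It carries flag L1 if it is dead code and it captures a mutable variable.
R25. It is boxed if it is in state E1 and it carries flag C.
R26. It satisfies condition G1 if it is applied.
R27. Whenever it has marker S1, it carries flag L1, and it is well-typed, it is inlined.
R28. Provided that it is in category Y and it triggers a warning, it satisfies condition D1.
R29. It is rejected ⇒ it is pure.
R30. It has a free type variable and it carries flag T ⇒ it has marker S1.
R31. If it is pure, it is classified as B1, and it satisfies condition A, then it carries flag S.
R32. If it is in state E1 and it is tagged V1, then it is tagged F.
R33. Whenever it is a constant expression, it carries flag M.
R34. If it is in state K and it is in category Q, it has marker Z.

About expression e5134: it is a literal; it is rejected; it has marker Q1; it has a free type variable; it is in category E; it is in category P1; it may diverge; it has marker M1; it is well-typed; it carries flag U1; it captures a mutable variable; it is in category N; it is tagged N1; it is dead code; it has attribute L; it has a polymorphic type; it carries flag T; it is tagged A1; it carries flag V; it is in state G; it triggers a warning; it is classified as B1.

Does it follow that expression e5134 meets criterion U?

Forward chaining from the given facts derives: carries flag W, is in category Y, satisfies condition A, has marker Y1, is applied, is tagged H1, carries flag L1, satisfies condition G1, satisfies condition D1, is pure, has marker S1, carries flag S, satisfies condition J, is generalized, is boxed, is tagged V1, is eligible for TCO, is inlined, is in state E1, is in state K, is tagged F.
Rules concluding "it meets criterion U": R4 needs "it carries flag H"; R6 needs "it is in category X1" — none of these are established.

No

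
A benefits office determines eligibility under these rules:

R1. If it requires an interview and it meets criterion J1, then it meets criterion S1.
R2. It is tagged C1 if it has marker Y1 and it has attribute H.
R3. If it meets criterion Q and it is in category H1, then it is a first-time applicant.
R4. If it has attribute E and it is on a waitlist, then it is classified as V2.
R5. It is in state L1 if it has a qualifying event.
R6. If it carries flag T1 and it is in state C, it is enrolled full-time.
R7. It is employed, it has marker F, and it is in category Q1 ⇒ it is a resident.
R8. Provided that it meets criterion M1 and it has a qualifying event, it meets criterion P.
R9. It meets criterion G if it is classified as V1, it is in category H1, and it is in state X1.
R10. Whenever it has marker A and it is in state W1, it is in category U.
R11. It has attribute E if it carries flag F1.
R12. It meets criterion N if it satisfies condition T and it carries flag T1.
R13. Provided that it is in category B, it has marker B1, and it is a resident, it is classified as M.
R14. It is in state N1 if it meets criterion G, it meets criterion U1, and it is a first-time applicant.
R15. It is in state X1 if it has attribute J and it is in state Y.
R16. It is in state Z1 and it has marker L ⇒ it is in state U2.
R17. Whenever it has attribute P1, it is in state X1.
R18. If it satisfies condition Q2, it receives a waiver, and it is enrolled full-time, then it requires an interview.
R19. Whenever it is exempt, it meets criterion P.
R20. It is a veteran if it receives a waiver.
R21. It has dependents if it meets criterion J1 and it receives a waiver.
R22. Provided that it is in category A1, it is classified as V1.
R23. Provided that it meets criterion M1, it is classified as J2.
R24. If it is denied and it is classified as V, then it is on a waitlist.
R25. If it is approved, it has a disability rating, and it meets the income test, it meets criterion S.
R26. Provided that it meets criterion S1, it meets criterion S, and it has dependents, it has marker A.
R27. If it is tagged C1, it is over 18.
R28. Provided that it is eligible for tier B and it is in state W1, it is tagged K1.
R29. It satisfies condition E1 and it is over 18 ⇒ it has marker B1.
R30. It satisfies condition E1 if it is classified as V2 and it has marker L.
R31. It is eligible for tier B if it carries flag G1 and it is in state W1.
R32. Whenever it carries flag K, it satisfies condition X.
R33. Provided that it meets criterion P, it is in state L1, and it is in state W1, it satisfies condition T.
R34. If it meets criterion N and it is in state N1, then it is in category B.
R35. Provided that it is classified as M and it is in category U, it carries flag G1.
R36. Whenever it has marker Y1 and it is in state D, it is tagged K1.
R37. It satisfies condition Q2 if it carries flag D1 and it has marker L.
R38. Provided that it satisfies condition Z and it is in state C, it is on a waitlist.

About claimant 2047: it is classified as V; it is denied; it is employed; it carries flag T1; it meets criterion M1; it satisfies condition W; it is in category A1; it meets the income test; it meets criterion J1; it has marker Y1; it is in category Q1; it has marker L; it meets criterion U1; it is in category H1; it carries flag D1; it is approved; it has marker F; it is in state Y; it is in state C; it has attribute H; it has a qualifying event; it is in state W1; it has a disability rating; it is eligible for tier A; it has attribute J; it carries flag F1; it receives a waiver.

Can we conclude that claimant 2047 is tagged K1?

No

Forward chaining from the given facts derives: is tagged C1, is in state L1, is enrolled full-time, is a resident, meets criterion P, has attribute E, is in state X1, is a veteran, has dependents, is classified as V1, is classified as J2, is on a waitlist, meets criterion S, is over 18, satisfies condition T, satisfies condition Q2, is classified as V2, meets criterion G, meets criterion N, requires an interview, satisfies condition E1, meets criterion S1, has marker A, has marker B1, is in category U.
Rules concluding "it is tagged K1": R28 needs "it is eligible for tier B"; R36 needs "it is in state D" — none of these are established.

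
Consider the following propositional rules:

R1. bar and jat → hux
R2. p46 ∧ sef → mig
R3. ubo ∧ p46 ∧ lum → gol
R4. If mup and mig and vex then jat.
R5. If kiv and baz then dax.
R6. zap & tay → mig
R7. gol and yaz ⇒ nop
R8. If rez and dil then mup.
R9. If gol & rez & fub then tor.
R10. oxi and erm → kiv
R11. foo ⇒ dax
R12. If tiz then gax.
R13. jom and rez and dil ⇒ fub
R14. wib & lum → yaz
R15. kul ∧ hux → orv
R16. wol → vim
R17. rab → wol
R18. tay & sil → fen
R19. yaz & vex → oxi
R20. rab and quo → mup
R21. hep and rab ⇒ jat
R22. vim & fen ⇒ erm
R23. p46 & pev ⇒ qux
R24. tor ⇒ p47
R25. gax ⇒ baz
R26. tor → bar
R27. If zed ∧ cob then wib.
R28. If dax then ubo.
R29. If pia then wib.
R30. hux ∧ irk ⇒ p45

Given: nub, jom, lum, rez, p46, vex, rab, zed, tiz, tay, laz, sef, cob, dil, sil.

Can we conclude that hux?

mig  (by R2: p46, sef)
mup  (by R8: rez, dil)
gax  (by R12: tiz)
fub  (by R13: jom, rez, dil)
wol  (by R17: rab)
fen  (by R18: tay, sil)
baz  (by R25: gax)
wib  (by R27: zed, cob)
jat  (by R4: mup, mig, vex)
yaz  (by R14: wib, lum)
vim  (by R16: wol)
oxi  (by R19: yaz, vex)
erm  (by R22: vim, fen)
kiv  (by R10: oxi, erm)
dax  (by R5: kiv, baz)
ubo  (by R28: dax)
gol  (by R3: ubo, p46, lum)
tor  (by R9: gol, rez, fub)
bar  (by R26: tor)
hux  (by R1: bar, jat)

Yes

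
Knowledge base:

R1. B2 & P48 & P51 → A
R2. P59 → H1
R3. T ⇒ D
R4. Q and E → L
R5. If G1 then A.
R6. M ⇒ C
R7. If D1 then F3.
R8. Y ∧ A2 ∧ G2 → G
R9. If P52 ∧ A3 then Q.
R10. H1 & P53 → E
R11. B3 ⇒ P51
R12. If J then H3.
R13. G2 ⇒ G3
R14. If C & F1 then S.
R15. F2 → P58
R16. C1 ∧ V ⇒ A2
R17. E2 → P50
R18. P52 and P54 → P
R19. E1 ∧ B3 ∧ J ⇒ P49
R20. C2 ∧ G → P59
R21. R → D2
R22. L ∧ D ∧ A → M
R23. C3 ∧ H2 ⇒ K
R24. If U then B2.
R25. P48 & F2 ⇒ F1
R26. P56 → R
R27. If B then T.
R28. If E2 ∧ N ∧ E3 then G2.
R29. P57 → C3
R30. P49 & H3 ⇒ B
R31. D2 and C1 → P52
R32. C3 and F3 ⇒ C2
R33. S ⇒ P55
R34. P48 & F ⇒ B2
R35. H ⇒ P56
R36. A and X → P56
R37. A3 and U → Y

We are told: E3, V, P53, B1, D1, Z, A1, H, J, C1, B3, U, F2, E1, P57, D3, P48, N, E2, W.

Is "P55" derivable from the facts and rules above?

No

Forward chaining from the given facts derives: F3, P51, H3, P58, A2, P50, P49, B2, F1, G2, C3, B, C2, P56, A, G3, R, T, D, D2, P52.
The only rule concluding P55 is R33, which needs S; that is never established.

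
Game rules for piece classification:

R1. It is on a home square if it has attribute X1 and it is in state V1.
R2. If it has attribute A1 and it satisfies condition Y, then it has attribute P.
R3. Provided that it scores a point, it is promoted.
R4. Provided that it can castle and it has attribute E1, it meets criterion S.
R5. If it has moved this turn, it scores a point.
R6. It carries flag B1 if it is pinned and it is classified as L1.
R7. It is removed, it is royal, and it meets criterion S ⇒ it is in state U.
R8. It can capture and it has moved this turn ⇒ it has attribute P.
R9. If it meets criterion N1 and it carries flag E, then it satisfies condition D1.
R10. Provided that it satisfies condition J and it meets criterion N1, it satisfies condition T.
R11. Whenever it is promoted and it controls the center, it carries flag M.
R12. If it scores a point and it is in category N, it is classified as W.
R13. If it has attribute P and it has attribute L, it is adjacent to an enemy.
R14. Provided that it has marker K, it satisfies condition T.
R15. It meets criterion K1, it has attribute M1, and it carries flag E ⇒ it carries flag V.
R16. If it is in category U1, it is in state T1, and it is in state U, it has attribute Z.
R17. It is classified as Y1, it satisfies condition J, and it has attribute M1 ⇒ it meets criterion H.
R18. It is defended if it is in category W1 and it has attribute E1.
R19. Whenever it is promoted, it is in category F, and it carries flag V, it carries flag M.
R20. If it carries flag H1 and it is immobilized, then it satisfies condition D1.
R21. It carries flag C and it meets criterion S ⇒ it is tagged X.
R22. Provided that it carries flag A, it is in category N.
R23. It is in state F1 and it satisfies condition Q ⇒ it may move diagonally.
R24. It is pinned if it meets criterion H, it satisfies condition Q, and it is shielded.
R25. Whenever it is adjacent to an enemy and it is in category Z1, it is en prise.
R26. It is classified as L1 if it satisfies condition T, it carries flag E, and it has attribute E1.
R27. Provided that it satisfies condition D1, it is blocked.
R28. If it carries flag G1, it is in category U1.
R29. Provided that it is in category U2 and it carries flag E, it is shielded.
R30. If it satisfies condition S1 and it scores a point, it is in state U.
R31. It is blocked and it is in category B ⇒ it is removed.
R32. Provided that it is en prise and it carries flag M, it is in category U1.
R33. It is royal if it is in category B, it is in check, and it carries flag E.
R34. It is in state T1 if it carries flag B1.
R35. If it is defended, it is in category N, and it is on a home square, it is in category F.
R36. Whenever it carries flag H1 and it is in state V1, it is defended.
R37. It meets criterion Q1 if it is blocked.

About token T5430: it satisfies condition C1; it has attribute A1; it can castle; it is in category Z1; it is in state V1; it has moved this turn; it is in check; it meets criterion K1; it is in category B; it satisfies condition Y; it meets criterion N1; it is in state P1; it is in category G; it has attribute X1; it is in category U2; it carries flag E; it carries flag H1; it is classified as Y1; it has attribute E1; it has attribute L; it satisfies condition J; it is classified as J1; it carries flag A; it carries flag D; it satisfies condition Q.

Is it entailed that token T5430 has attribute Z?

No

Forward chaining from the given facts derives: is on a home square, has attribute P, meets criterion S, scores a point, satisfies condition D1, satisfies condition T, is adjacent to an enemy, is in category N, is en prise, is classified as L1, is blocked, is shielded, is removed, is royal, is defended, meets criterion Q1, is promoted, is in state U, is classified as W, is in category F.
The only rule concluding "it has attribute Z" is R16, which needs "it is in category U1"; that is never established.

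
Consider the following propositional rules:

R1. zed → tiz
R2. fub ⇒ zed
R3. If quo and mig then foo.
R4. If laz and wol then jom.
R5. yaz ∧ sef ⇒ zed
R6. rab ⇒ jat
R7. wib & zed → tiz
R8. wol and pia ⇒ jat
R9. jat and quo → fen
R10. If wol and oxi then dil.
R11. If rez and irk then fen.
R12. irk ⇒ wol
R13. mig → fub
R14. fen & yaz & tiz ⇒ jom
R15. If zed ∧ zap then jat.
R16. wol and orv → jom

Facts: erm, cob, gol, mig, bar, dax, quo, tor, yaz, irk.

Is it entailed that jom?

No

Forward chaining from the given facts derives: foo, wol, fub, zed, tiz.
Rules concluding jom: R4 needs laz; R14 needs fen; R16 needs orv — none of these are established.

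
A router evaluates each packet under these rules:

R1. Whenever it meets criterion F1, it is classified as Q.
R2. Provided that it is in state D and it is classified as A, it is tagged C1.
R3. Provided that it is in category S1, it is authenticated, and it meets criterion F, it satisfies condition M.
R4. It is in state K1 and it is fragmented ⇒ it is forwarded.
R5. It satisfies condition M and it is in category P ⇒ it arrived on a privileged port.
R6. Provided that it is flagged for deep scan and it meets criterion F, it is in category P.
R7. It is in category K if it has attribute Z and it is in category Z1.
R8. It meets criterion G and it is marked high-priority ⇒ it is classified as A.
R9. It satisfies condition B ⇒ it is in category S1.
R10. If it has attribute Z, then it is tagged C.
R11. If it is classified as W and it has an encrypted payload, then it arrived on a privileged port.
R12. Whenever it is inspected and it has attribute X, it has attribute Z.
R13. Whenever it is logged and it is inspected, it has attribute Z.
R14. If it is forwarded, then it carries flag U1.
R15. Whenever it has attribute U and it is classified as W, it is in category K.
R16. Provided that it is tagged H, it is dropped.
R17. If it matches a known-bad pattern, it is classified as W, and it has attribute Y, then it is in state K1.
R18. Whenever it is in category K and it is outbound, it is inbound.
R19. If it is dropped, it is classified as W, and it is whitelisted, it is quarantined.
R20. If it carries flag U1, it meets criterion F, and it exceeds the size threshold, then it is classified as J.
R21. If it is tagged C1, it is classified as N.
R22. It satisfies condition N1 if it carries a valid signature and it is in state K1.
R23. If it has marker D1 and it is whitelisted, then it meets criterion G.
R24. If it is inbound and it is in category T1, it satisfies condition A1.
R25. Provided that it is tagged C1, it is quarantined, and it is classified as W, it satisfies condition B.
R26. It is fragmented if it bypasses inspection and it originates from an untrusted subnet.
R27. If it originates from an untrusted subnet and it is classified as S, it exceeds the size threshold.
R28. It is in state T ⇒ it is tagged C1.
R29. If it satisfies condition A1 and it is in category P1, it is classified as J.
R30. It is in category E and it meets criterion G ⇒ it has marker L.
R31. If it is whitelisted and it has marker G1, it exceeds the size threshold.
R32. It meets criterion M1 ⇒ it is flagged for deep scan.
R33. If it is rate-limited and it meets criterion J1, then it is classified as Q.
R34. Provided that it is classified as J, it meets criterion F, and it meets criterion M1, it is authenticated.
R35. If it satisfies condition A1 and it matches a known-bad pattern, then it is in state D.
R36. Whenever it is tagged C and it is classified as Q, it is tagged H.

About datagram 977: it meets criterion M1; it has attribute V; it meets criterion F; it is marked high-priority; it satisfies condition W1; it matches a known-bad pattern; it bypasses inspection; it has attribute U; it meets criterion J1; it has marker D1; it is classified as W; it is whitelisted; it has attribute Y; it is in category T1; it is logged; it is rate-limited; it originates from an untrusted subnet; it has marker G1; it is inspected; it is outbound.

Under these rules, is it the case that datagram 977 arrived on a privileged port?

Yes

By R13 (it is logged, it is inspected): it has attribute Z.
By R15 (it has attribute U, it is classified as W): it is in category K.
By R17 (it matches a known-bad pattern, it is classified as W, it has attribute Y): it is in state K1.
By R18 (it is in category K, it is outbound): it is inbound.
By R23 (it has marker D1, it is whitelisted): it meets criterion G.
By R24 (it is inbound, it is in category T1): it satisfies condition A1.
By R26 (it bypasses inspection, it originates from an untrusted subnet): it is fragmented.
By R31 (it is whitelisted, it has marker G1): it exceeds the size threshold.
By R32 (it meets criterion M1): it is flagged for deep scan.
By R33 (it is rate-limited, it meets criterion J1): it is classified as Q.
By R35 (it satisfies condition A1, it matches a known-bad pattern): it is in state D.
By R4 (it is in state K1, it is fragmented): it is forwarded.
By R6 (it is flagged for deep scan, it meets criterion F): it is in category P.
By R8 (it meets criterion G, it is marked high-priority): it is classified as A.
By R10 (it has attribute Z): it is tagged C.
By R14 (it is forwarded): it carries flag U1.
By R20 (it carries flag U1, it meets criterion F, it exceeds the size threshold): it is classified as J.
By R34 (it is classified as J, it meets criterion F, it meets criterion M1): it is authenticated.
By R36 (it is tagged C, it is classified as Q): it is tagged H.
By R2 (it is in state D, it is classified as A): it is tagged C1.
By R16 (it is tagged H): it is dropped.
By R19 (it is dropped, it is classified as W, it is whitelisted): it is quarantined.
By R25 (it is tagged C1, it is quarantined, it is classified as W): it satisfies condition B.
By R9 (it satisfies condition B): it is in category S1.
By R3 (it is in category S1, it is authenticated, it meets criterion F): it satisfies condition M.
By R5 (it satisfies condition M, it is in category P): it arrived on a privileged port.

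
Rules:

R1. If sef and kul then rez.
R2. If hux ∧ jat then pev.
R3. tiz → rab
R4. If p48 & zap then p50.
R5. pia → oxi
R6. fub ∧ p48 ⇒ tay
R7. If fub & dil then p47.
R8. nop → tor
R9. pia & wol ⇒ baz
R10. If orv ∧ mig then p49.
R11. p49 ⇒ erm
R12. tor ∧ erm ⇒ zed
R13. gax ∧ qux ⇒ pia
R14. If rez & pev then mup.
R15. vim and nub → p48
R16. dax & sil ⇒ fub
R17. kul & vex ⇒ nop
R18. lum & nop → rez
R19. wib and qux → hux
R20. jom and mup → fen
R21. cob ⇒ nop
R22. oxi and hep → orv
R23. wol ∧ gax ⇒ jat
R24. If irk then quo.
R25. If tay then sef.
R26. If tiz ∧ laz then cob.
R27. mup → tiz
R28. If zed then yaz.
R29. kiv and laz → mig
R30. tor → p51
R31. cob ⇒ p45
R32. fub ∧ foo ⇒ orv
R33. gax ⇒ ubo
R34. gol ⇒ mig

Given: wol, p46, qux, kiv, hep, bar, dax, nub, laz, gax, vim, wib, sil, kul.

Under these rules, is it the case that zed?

Yes

pia  (by R13: gax, qux)
p48  (by R15: vim, nub)
fub  (by R16: dax, sil)
hux  (by R19: wib, qux)
jat  (by R23: wol, gax)
mig  (by R29: kiv, laz)
pev  (by R2: hux, jat)
oxi  (by R5: pia)
tay  (by R6: fub, p48)
orv  (by R22: oxi, hep)
sef  (by R25: tay)
rez  (by R1: sef, kul)
p49  (by R10: orv, mig)
erm  (by R11: p49)
mup  (by R14: rez, pev)
tiz  (by R27: mup)
cob  (by R26: tiz, laz)
nop  (by R21: cob)
tor  (by R8: nop)
zed  (by R12: tor, erm)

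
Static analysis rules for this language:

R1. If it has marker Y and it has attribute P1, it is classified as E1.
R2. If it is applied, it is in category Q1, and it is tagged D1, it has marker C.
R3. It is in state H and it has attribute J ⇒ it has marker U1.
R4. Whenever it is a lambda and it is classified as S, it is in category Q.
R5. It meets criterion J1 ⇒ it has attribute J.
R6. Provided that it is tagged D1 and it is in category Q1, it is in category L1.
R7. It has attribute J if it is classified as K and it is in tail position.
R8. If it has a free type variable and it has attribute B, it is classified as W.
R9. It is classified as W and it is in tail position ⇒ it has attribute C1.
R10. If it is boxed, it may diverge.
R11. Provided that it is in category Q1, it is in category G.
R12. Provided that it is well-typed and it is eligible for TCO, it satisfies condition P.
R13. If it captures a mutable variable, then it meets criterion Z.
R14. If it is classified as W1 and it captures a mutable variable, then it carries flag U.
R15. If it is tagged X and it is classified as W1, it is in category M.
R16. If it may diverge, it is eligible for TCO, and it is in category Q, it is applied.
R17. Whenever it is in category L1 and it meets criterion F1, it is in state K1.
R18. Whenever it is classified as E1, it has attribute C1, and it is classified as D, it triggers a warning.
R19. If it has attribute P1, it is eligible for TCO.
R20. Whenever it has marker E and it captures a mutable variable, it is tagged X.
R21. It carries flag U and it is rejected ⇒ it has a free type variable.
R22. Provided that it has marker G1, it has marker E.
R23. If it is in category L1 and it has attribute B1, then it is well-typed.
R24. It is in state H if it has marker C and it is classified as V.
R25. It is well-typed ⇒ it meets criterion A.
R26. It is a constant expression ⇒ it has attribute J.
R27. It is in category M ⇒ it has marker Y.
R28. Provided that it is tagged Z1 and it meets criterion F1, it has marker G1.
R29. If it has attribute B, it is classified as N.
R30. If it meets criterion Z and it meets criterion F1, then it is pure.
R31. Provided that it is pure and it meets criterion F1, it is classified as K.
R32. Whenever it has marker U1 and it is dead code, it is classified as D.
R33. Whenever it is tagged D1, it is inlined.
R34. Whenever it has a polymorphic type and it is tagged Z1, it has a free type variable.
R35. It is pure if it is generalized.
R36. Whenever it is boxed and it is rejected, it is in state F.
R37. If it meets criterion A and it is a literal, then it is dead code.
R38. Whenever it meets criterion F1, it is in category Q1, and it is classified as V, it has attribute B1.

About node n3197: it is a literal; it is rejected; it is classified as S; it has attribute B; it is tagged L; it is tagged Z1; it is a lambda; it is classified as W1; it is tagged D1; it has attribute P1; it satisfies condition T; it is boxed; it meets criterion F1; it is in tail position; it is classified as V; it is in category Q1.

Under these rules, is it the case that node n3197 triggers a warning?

No

Forward chaining from the given facts derives: is in category Q, is in category L1, may diverge, is in category G, is in state K1, is eligible for TCO, has marker G1, is classified as N, is inlined, is in state F, has attribute B1, is applied, has marker E, is well-typed, meets criterion A, is dead code, has marker C, satisfies condition P, is in state H.
The only rule concluding "it triggers a warning" is R18, which needs "it is classified as E1"; that is never established.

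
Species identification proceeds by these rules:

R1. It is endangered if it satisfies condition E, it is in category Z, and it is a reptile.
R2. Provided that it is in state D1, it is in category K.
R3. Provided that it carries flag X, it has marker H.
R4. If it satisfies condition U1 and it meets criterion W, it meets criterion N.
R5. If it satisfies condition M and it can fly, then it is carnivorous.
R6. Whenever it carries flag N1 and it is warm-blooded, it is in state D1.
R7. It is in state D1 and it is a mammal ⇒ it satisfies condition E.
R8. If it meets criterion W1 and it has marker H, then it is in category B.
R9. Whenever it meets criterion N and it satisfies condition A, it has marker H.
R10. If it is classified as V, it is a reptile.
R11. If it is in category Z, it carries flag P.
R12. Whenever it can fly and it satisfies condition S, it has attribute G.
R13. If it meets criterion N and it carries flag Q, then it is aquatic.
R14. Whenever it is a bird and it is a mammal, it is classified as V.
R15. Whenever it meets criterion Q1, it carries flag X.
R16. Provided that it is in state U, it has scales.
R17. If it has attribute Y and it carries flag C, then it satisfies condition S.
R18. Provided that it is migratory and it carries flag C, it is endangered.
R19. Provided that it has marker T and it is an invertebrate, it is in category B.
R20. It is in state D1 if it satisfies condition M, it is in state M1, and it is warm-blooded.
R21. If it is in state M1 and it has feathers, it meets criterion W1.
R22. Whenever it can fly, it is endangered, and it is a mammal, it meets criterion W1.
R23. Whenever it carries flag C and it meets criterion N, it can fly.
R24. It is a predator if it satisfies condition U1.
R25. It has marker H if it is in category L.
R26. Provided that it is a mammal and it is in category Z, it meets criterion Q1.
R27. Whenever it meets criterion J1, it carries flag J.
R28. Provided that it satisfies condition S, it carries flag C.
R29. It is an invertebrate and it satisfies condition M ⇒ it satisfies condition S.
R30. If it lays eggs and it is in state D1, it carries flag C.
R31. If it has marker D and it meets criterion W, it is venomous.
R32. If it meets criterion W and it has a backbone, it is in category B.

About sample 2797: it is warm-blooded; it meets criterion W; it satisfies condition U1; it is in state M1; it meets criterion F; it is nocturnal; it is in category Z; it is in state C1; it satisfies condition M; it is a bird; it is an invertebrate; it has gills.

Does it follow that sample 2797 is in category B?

No

Forward chaining from the given facts derives: meets criterion N, carries flag P, is in state D1, is a predator, satisfies condition S, is in category K, carries flag C, can fly, is carnivorous, has attribute G.
Rules concluding "it is in category B": R8 needs "it meets criterion W1"; R19 needs "it has marker T"; R32 needs "it has a backbone" — none of these are established.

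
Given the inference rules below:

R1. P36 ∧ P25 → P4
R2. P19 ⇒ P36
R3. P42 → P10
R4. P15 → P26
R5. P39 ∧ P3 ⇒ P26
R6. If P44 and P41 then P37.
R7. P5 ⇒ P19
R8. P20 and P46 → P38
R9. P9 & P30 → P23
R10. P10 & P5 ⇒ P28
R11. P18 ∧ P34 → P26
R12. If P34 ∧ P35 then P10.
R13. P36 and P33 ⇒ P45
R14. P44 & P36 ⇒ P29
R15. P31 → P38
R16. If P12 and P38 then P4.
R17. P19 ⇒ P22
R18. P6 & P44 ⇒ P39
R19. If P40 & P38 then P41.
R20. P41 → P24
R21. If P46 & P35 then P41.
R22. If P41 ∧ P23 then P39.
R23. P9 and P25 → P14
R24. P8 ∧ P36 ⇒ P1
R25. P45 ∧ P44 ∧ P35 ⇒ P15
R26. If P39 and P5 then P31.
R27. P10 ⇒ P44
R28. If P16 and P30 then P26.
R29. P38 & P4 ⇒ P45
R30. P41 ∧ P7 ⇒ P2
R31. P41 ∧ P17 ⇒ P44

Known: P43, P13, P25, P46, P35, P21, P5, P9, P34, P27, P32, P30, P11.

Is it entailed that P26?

P19  (by R7: P5)
P23  (by R9: P9, P30)
P10  (by R12: P34, P35)
P41  (by R21: P46, P35)
P39  (by R22: P41, P23)
P31  (by R26: P39, P5)
P44  (by R27: P10)
P36  (by R2: P19)
P38  (by R15: P31)
P4  (by R1: P36, P25)
P45  (by R29: P38, P4)
P15  (by R25: P45, P44, P35)
P26  (by R4: P15)

Yes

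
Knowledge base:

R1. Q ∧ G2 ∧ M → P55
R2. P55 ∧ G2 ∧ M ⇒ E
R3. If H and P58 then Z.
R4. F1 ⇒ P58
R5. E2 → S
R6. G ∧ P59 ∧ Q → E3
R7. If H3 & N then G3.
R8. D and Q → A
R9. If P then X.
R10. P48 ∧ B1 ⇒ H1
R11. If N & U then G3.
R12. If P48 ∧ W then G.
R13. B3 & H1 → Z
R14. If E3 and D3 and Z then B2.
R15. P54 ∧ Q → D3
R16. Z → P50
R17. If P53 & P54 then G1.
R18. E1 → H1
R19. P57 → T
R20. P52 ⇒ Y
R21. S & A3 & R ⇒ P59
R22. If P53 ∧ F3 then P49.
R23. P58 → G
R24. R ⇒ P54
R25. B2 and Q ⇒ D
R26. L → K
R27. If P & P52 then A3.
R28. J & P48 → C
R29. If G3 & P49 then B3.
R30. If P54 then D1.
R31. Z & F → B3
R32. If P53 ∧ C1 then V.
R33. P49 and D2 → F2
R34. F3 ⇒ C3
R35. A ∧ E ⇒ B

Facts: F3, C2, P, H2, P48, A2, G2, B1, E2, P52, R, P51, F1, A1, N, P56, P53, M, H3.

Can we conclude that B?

Forward chaining from the given facts derives: P58, S, G3, X, H1, Y, P49, G, P54, A3, B3, D1, C3, Z, P50, G1, P59.
The only rule concluding B is R35, which needs A; that is never established.

No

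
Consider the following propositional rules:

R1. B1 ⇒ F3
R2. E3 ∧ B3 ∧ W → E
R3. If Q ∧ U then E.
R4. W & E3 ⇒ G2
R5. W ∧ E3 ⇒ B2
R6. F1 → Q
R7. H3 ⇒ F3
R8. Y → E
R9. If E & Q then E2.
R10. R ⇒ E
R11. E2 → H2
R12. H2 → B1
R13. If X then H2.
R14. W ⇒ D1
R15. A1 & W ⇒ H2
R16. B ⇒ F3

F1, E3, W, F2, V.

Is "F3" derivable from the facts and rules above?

Forward chaining from the given facts derives: G2, B2, Q, D1.
Rules concluding F3: R1 needs B1; R7 needs H3; R16 needs B — none of these are established.

No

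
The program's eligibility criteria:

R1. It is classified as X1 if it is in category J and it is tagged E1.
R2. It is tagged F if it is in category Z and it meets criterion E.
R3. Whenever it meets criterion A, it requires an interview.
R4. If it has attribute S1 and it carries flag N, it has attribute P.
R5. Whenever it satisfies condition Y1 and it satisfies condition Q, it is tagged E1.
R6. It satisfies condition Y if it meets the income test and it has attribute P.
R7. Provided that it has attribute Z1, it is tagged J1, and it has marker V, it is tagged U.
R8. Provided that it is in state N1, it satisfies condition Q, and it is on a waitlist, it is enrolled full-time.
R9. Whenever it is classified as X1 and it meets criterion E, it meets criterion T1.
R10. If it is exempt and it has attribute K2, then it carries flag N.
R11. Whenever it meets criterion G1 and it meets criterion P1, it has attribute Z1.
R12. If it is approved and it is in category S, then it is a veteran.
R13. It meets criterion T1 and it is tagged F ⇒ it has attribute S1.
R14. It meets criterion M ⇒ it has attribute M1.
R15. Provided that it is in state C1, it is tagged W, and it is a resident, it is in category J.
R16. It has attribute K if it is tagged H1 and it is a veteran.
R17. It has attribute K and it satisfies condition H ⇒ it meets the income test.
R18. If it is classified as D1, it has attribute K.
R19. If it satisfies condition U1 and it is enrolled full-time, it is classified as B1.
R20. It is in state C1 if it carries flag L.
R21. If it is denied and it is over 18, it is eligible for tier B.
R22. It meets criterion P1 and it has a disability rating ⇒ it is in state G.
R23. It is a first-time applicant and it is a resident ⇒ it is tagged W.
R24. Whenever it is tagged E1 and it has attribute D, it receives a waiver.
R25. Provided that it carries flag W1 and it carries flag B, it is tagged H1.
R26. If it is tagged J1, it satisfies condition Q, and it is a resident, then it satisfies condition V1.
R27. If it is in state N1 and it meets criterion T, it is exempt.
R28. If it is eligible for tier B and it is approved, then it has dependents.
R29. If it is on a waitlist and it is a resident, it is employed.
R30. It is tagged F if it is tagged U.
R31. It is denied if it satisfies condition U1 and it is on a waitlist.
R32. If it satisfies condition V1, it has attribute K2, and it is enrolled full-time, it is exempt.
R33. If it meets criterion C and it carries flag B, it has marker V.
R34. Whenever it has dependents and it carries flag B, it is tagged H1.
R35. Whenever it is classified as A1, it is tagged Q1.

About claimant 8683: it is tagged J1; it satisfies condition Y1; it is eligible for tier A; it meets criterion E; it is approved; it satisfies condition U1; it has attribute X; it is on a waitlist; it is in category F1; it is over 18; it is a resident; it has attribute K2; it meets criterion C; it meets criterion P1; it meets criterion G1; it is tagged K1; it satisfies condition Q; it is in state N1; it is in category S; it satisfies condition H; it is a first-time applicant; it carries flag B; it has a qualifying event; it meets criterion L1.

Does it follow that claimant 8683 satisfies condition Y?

No

Forward chaining from the given facts derives: is tagged E1, is enrolled full-time, has attribute Z1, is a veteran, is classified as B1, is tagged W, satisfies condition V1, is employed, is denied, is exempt, has marker V, is tagged U, carries flag N, is eligible for tier B, has dependents, is tagged F, is tagged H1, has attribute K, meets the income test.
The only rule concluding "it satisfies condition Y" is R6, which needs "it has attribute P"; that is never established.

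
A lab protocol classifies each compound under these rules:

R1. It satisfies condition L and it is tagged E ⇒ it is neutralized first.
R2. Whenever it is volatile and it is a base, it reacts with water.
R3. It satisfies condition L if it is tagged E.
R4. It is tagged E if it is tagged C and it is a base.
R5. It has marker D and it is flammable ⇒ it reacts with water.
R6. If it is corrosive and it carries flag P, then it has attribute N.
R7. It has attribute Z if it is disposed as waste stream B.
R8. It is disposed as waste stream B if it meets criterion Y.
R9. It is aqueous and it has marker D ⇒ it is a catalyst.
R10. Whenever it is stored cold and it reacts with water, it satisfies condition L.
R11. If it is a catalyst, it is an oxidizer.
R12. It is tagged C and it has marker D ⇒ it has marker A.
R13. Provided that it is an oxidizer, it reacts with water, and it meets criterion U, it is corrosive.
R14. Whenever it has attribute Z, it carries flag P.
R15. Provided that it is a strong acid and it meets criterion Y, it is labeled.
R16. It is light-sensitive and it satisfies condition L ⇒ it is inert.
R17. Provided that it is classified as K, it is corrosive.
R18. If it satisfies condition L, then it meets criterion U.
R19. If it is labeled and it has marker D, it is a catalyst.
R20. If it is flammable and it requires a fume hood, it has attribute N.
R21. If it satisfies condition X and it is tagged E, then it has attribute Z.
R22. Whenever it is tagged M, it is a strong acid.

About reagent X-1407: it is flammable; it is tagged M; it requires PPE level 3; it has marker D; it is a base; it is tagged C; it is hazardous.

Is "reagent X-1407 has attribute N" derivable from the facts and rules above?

No

Forward chaining from the given facts derives: is tagged E, reacts with water, has marker A, is a strong acid, satisfies condition L, meets criterion U, is neutralized first.
Rules concluding "it has attribute N": R6 needs "it is corrosive"; R20 needs "it requires a fume hood" — none of these are established.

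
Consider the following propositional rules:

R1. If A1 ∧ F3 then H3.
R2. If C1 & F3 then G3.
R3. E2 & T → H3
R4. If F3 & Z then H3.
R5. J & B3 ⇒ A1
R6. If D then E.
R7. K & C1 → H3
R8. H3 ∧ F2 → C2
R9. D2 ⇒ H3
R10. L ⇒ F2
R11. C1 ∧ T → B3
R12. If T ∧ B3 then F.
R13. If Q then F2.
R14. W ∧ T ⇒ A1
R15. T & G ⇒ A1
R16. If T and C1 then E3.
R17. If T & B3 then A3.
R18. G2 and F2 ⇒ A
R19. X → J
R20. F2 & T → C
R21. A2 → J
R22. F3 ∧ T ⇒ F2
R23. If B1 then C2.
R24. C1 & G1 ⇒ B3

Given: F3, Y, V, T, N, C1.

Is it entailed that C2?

No

Forward chaining from the given facts derives: G3, B3, F, E3, A3, F2, C.
Rules concluding C2: R8 needs H3; R23 needs B1 — none of these are established.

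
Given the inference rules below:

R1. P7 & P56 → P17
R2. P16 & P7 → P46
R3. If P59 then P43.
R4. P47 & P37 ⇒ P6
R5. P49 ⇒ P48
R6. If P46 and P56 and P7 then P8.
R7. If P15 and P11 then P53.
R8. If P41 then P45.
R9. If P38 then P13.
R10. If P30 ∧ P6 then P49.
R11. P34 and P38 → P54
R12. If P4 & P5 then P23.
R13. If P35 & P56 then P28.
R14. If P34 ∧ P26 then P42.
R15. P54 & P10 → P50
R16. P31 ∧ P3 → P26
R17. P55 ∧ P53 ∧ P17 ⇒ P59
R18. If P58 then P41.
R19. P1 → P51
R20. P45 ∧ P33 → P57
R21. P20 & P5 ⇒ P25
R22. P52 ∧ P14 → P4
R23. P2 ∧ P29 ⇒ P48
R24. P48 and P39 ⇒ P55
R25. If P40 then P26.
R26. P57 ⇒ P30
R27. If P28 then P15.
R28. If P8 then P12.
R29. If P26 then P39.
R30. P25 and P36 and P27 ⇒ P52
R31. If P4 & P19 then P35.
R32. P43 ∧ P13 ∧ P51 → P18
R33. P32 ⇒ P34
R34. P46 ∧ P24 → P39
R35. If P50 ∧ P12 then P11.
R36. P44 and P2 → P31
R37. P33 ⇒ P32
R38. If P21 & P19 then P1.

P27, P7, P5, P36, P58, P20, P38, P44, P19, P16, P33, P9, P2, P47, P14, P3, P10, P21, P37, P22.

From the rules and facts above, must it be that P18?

Forward chaining from the given facts derives: P46, P6, P13, P41, P25, P52, P31, P32, P1, P45, P26, P51, P57, P4, P30, P39, P35, P34, P49, P54, P23, P42, P50, P48, P55.
The only rule concluding P18 is R32, which needs P43; that is never established.

No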